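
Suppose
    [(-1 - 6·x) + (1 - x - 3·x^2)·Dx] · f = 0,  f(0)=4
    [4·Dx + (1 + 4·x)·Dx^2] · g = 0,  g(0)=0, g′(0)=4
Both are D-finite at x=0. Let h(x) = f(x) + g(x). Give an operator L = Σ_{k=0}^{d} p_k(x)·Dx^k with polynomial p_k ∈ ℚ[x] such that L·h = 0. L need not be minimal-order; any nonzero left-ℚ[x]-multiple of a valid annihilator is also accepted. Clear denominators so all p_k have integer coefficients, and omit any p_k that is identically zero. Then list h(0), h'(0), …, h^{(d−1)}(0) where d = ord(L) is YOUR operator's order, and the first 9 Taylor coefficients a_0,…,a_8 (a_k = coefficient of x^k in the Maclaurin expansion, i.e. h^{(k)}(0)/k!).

L = (212 + 1072·x + 3144·x^2 + 2160·x^3 + 2592·x^4)·Dx + (5 + 248·x + 1922·x^2 + 4308·x^3 + 4464·x^4 + 4320·x^5)·Dx^2 + (-6 - 53·x - 108·x^2 + 110·x^3 + 519·x^4 + 1044·x^5 + 864·x^6)·Dx^3  (order 3).
h: a_k = 4, 8, 8, 148/3, 12, 1824/5, -884/3, 22460/7, -6160, …
ICs: h(0) = 4, h′(0) = 8, h′′(0) = 16.

f: a_k = 4, 4, 16, 28, 76, 160, 388, 868, 2032, …
g: a_k = 0, 4, -8, 64/3, -64, 1024/5, -2048/3, 16384/7, -8192, …
L₀ := lclm(L_f,L_g); ord L₀ ≤ 1+2.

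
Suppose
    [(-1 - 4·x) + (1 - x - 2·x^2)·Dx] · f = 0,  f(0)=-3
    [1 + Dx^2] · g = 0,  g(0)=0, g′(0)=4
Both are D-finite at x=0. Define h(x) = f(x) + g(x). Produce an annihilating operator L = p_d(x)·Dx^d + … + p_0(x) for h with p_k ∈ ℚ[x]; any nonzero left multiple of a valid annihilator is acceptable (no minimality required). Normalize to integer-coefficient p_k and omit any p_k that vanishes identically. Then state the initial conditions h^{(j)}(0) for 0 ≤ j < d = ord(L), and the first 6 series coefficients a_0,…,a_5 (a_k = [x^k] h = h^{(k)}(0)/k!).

f: a_k = -3, -3, -9, -15, -33, -63, …
g: a_k = 0, 4, 0, -2/3, 0, 1/30, …
Weyl lclm of L_f,L_g ⇒ L₀ (ord ≤ 3).
L = (31 + 146·x + 133·x^2 + 184·x^3 + 20·x^4 + 16·x^5) + (-7 - 3·x + 3·x^2 + 37·x^3 + 42·x^4 + 12·x^5 + 8·x^6)·Dx + (31 + 146·x + 133·x^2 + 184·x^3 + 20·x^4 + 16·x^5)·Dx^2 + (-7 - 3·x + 3·x^2 + 37·x^3 + 42·x^4 + 12·x^5 + 8·x^6)·Dx^3  (order 3).
h: a_k = -3, 1, -9, -47/3, -33, -1889/30, …
ICs: h(0) = -3, h′(0) = 1, h′′(0) = -18.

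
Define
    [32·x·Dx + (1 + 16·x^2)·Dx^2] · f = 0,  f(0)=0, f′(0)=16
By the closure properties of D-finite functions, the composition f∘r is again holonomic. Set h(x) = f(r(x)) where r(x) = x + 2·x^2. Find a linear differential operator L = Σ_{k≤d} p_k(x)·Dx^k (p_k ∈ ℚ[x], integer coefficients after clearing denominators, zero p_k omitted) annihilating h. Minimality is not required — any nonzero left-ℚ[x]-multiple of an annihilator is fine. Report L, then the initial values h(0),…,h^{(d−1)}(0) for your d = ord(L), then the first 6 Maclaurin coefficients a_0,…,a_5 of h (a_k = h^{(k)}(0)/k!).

L = (-4 + 32·x + 256·x^2 + 768·x^3 + 768·x^4)·Dx + (1 + 4·x + 16·x^2 + 128·x^3 + 320·x^4 + 256·x^5)·Dx^2  (order 2).
h: a_k = 0, 16, 32, -256/3, -512, -1024/5, …
ICs: h(0) = 0, h′(0) = 16.

f: a_k = 0, 16, 0, -256/3, 0, 4096/5, …
L₀ from L_f via x↦r, Dx↦r'^{-1}Dx.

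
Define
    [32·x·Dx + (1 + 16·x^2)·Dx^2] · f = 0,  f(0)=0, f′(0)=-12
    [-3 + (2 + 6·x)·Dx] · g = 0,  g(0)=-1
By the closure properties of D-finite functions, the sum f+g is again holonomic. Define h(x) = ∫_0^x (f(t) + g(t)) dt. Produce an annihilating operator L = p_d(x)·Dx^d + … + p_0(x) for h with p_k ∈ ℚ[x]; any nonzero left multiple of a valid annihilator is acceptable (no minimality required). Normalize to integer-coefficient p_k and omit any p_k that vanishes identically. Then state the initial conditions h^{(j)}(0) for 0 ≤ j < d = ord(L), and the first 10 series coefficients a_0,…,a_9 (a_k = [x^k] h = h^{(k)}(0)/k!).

f: a_k = 0, -12, 0, 64, 0, -3072/5, 0, 49152/7, 0, -262144/3, …
g: a_k = -1, -3/2, 9/8, -27/16, 405/128, -1701/256, 15309/1024, -72171/2048, 2814669/32768, -14073345/65536, …
Weyl lclm of L_f,L_g ⇒ L₀ (ord ≤ 3).
h=∫h₀ ⇒ L = L₀·Dx.
L = (-192 - 1440·x + 9216·x^2 + 13824·x^3)·Dx^2 + (-155 - 768·x + 4128·x^2 + 36864·x^3 + 48384·x^4)·Dx^3 + (-6 + 110·x + 576·x^2 + 2624·x^3 + 10752·x^4 + 13824·x^5)·Dx^4  (order 4).
h: a_k = 0, -1, -27/4, 3/8, 997/64, 81/128, -264979/2560, 2187/1024, 100158099/114688, 312741/32768, …
ICs: h(0) = 0, h′(0) = -1, h′′(0) = -27/2, h′′′(0) = 9/4.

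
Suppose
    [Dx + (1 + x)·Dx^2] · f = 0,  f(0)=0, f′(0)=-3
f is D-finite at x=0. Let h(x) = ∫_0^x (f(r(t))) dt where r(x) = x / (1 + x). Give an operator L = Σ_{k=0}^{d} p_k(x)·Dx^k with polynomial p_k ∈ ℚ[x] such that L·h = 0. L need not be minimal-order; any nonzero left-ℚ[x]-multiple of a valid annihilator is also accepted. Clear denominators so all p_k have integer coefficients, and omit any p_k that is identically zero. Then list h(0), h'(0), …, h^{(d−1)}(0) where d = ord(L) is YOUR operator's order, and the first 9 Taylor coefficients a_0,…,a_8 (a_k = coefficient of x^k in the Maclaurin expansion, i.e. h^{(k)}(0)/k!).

L = (3 + 4·x)·Dx^2 + (1 + 3·x + 2·x^2)·Dx^3  (order 3).
h: a_k = 0, 0, -3/2, 3/2, -7/4, 9/4, -31/10, 9/2, -381/56, …
ICs: h(0) = 0, h′(0) = 0, h′′(0) = -3.

f: a_k = 0, -3, 3/2, -1, 3/4, -3/5, 1/2, -3/7, 3/8, …
Substitute x→r, Dx→(1/r')Dx; clear ⇒ L₀.
h=∫h₀ ⇒ L = L₀·Dx.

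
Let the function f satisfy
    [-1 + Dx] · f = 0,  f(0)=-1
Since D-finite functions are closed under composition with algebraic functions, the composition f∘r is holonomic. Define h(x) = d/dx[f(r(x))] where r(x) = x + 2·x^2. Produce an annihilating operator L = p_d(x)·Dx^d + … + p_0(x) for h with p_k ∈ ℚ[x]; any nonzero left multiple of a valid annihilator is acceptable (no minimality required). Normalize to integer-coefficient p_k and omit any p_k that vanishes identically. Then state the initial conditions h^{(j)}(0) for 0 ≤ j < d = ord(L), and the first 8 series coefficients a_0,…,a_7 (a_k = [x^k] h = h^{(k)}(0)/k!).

L = (5 + 8·x + 16·x^2) + (-1 - 4·x)·Dx  (order 1).
h: a_k = -1, -5, -13/2, -73/6, -281/24, -1741/120, -1697/144, -57233/5040, …
ICs: h(0) = -1.

f: a_k = -1, -1, -1/2, -1/6, -1/24, -1/120, -1/720, -1/5040, …
Change of var in L_f (x↦r) gives L₀.
h₀' ⇒ L via d/dx closure of L₀.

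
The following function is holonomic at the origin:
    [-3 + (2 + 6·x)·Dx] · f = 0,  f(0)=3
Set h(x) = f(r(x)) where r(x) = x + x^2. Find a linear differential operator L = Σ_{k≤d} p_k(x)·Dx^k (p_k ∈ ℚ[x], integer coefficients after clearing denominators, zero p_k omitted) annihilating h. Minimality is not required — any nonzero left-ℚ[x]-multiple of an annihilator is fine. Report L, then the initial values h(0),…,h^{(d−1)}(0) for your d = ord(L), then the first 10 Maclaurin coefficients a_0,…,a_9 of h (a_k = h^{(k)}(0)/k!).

f: a_k = 3, 9/2, -27/8, 81/16, -1215/128, 5103/256, -45927/1024, 216513/2048, -8444007/32768, 42220035/65536, …
h₀=f(r): pull back L_f along r ⇒ L₀.
L = (-3 - 6·x) + (2 + 6·x + 6·x^2)·Dx  (order 1).
h: a_k = 3, 9/2, 9/8, -27/16, 297/128, -729/256, 2997/1024, -4131/2048, -18711/32768, 357939/65536, …
ICs: h(0) = 3.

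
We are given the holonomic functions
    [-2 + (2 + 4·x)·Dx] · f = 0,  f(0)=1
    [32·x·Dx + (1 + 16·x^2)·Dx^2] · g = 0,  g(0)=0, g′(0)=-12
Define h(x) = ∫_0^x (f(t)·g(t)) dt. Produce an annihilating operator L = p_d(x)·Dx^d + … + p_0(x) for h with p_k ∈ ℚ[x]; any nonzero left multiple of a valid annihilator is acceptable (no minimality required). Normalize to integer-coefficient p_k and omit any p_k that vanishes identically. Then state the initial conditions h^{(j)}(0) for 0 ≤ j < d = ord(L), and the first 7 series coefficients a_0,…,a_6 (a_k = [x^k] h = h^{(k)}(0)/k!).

f: a_k = 1, 1, -1/2, 1/2, -5/8, 7/8, -21/16, …
g: a_k = 0, -12, 0, 64, 0, -3072/5, 0, …
Product ⇒ symmetric product L₀, ord ≤ 2.
h=∫₀ˣh₀: take L = L₀·Dx.
L = (3 - 32·x - 16·x^2)·Dx + (-2 + 28·x + 96·x^2 + 64·x^3)·Dx^2 + (1 + 4·x + 20·x^2 + 64·x^3 + 64·x^4)·Dx^3  (order 3).
h: a_k = 0, 0, -6, -4, 35/2, 58/5, -6389/60, …
ICs: h(0) = 0, h′(0) = 0, h′′(0) = -12.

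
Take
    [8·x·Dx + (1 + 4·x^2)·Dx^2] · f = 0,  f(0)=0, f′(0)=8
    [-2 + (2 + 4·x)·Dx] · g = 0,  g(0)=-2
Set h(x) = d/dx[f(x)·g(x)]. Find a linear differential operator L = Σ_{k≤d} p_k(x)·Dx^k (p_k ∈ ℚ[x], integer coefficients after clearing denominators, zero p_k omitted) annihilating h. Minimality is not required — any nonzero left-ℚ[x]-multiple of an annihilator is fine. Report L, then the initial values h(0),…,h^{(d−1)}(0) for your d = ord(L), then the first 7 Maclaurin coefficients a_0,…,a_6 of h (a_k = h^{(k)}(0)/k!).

L = (5 + 80·x + 8·x^2 - 192·x^3 - 48·x^4) + (14 + 84·x + 144·x^2 - 224·x^3 - 672·x^4 - 192·x^5)·Dx + (3 + 4·x - 12·x^2 - 32·x^3 - 112·x^4 - 192·x^5 - 64·x^6)·Dx^2  (order 2).
h: a_k = -16, -32, 88, 160/3, -778/3, -1636/5, 18853/15, …
ICs: h(0) = -16, h′(0) = -32.

f: a_k = 0, 8, 0, -32/3, 0, 128/5, 0, …
g: a_k = -2, -2, 1, -1, 5/4, -7/4, 21/8, …
L₀ := L_f ⊗_s L_g (sym. prod.), ord ≤ 2.
h=h₀': d/dx-closure on L₀ ⇒ L.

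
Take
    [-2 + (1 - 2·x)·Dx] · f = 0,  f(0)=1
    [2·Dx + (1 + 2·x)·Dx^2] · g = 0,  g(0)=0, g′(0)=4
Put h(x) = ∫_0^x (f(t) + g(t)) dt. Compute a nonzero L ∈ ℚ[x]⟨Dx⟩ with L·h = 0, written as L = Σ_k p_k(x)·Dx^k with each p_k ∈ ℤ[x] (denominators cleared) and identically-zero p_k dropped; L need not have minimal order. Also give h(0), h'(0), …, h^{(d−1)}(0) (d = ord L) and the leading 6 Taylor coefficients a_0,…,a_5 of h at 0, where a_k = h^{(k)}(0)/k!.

L = (40 + 16·x)·Dx^2 + (8 + 64·x + 32·x^2)·Dx^3 + (-3 - 2·x + 12·x^2 + 8·x^3)·Dx^4  (order 4).
h: a_k = 0, 1, 3, 0, 10/3, 8/5, …
ICs: h(0) = 0, h′(0) = 1, h′′(0) = 6, h′′′(0) = 0.

f: a_k = 1, 2, 4, 8, 16, 32, …
g: a_k = 0, 4, -4, 16/3, -8, 64/5, …
h₀=f+g: left-lcm gives L₀, ord ≤ 3.
∫: right-multiply L₀ by Dx.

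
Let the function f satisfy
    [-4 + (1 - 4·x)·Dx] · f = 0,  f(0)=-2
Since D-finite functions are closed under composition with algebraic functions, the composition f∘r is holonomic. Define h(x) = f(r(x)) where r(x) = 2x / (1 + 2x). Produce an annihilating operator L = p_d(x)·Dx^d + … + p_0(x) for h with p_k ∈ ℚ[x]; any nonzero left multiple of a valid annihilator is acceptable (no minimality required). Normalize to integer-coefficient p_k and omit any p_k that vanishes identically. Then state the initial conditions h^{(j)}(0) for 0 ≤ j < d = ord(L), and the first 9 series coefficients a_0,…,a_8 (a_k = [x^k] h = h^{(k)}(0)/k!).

f: a_k = -2, -8, -32, -128, -512, -2048, -8192, -32768, -131072, …
Substitute x→r, Dx→(1/r')Dx; clear ⇒ L₀.
L = 8 + (-1 + 4·x + 12·x^2)·Dx  (order 1).
h: a_k = -2, -16, -96, -576, -3456, -20736, -124416, -746496, -4478976, …
ICs: h(0) = -2.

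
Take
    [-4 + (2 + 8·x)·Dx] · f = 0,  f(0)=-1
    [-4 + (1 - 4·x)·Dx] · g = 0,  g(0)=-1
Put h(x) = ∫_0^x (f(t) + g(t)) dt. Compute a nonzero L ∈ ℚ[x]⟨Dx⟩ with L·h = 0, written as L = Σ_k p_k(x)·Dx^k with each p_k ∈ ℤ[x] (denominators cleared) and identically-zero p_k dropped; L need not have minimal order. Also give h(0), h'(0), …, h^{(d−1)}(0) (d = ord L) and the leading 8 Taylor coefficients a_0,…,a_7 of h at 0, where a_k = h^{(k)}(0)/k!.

f: a_k = -1, -2, 2, -4, 10, -28, 84, -264, …
g: a_k = -1, -4, -16, -64, -256, -1024, -4096, -16384, …
h₀=f+g: left-lcm gives L₀, ord ≤ 2.
h=∫₀ˣh₀: take L = L₀·Dx.
L = (40 + 96·x)·Dx + (-18 - 112·x - 288·x^2)·Dx^2 + (1 + 12·x - 16·x^2 - 192·x^3)·Dx^3  (order 3).
h: a_k = 0, -2, -3, -14/3, -17, -246/5, -526/3, -4012/7, …
ICs: h(0) = 0, h′(0) = -2, h′′(0) = -6.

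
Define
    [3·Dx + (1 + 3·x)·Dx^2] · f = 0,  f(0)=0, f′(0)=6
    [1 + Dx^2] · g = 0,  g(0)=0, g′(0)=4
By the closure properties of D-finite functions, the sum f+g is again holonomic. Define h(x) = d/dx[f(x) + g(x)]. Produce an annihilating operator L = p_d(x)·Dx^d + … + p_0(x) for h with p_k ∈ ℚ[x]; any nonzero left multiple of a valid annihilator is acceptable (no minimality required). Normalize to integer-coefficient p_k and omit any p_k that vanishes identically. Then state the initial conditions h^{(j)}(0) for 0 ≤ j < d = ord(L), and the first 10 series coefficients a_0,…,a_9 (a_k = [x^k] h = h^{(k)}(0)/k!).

L = (165 + 18·x + 27·x^2) + (19 + 63·x + 27·x^2 + 27·x^3)·Dx + (165 + 18·x + 27·x^2)·Dx^2 + (19 + 63·x + 27·x^2 + 27·x^3)·Dx^3  (order 3).
h: a_k = 10, -18, 52, -162, 2917/6, -1458, 787319/180, -13122, 396809281/10080, -118098, …
ICs: h(0) = 10, h′(0) = -18, h′′(0) = 104.

f: a_k = 0, 6, -9, 18, -81/2, 486/5, -243, 4374/7, -6561/4, 4374, …
g: a_k = 0, 4, 0, -2/3, 0, 1/30, 0, -1/1260, 0, 1/90720, …
Sum ⇒ L₀ = lclm(L_f,L_g) in ℚ(x)⟨Dx⟩.
Derive L from L₀ (diff closure).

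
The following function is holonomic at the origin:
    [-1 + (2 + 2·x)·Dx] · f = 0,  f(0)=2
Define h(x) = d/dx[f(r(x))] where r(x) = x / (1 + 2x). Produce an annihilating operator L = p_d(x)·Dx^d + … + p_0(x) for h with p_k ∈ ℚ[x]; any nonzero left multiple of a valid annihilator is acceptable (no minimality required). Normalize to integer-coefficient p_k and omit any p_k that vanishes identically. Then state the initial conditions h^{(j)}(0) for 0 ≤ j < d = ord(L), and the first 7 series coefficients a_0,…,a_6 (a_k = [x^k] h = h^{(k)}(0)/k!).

L = (-9 - 24·x) + (-2 - 10·x - 12·x^2)·Dx  (order 1).
h: a_k = 1, -9/2, 123/8, -757/16, 17715/128, -100935/256, 1134735/1024, …
ICs: h(0) = 1.

f: a_k = 2, 1, -1/4, 1/8, -5/64, 7/128, -21/512, …
h₀=f(r): pull back L_f along r ⇒ L₀.
h=h₀': d/dx-closure on L₀ ⇒ L.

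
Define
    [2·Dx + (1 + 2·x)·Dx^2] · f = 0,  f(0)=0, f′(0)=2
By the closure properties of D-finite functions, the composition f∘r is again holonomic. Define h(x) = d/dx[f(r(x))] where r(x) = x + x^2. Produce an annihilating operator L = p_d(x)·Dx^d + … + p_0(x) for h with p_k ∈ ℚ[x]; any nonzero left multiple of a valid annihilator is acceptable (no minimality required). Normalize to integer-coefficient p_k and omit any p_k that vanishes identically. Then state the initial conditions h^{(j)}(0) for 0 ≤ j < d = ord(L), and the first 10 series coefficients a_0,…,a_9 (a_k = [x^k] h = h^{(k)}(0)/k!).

L = (4·x + 4·x^2) + (1 + 4·x + 6·x^2 + 4·x^3)·Dx  (order 1).
h: a_k = 2, 0, -4, 8, -8, 0, 16, -32, 32, 0, …
ICs: h(0) = 2.

f: a_k = 0, 2, -2, 8/3, -4, 32/5, -32/3, 128/7, -32, 512/9, …
L₀ from L_f via x↦r, Dx↦r'^{-1}Dx.
Derive L from L₀ (diff closure).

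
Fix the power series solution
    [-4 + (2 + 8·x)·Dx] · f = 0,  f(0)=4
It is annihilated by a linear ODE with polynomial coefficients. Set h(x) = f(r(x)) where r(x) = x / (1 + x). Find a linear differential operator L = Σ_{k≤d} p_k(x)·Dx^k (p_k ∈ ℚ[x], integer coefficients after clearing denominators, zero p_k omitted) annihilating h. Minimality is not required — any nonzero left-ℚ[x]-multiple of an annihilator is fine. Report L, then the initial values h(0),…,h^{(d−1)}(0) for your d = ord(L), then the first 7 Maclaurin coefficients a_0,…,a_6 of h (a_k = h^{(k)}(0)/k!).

L = -2 + (1 + 6·x + 5·x^2)·Dx  (order 1).
h: a_k = 4, 8, -16, 40, -120, 408, -1504, …
ICs: h(0) = 4.

f: a_k = 4, 8, -8, 16, -40, 112, -336, …
Substitute x→r, Dx→(1/r')Dx; clear ⇒ L₀.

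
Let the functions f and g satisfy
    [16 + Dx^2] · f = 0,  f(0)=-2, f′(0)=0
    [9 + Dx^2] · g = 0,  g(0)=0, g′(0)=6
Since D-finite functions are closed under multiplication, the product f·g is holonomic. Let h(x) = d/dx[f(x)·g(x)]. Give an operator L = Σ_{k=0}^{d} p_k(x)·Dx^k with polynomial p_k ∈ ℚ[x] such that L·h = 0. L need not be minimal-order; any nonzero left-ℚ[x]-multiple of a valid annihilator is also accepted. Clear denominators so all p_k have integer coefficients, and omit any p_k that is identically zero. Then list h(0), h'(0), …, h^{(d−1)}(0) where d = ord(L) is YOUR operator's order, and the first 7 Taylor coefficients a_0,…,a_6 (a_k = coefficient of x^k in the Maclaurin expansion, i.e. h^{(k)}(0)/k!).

L = 49 + 50·Dx^2 + Dx^4  (order 4).
h: a_k = -12, 0, 342, 0, -2801/2, 0, 137257/60, …
ICs: h(0) = -12, h′(0) = 0, h′′(0) = 684, h′′′(0) = 0.

f: a_k = -2, 0, 16, 0, -64/3, 0, 512/45, …
g: a_k = 0, 6, 0, -9, 0, 81/20, 0, …
Product ⇒ symmetric product L₀, ord ≤ 4.
h₀' ⇒ L via d/dx closure of L₀.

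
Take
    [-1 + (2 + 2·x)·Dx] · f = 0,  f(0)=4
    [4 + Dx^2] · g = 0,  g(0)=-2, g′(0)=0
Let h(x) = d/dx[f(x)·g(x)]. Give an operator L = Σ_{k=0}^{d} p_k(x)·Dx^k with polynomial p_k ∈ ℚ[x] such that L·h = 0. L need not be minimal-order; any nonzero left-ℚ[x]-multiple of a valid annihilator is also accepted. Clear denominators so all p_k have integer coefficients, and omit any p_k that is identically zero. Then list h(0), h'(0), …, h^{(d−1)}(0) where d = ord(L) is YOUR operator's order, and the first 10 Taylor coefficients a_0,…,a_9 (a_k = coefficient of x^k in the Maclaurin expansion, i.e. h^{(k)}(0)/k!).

L = (413 + 1344·x + 1696·x^2 + 1024·x^3 + 256·x^4) + (-52 - 180·x - 192·x^2 - 64·x^3)·Dx + (76 + 280·x + 396·x^2 + 256·x^3 + 64·x^4)·Dx^2  (order 2).
h: a_k = -4, 34, 45/2, -337/12, -905/96, 5281/960, 26677/11520, -199649/161280, 112887/286720, -20939279/46448640, …
ICs: h(0) = -4, h′(0) = 34.

f: a_k = 4, 2, -1/2, 1/4, -5/32, 7/64, -21/256, 33/512, -429/8192, 715/16384, …
g: a_k = -2, 0, 4, 0, -4/3, 0, 8/45, 0, -4/315, 0, …
L₀ := L_f ⊗_s L_g (sym. prod.), ord ≤ 2.
Derive L from L₀ (diff closure).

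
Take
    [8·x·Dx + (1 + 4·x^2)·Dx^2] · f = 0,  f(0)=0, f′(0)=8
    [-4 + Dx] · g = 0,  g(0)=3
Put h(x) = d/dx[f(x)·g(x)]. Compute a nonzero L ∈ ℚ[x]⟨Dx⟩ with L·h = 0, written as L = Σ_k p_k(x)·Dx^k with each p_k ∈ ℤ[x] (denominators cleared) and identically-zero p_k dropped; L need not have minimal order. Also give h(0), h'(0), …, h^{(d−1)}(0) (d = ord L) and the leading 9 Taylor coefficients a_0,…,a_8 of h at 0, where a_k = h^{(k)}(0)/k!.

f: a_k = 0, 8, 0, -32/3, 0, 128/5, 0, -512/7, 0, …
g: a_k = 3, 12, 24, 32, 32, 128/5, 256/15, 1024/105, 512/105, …
h₀=f·g: eliminate ⇒ L₀, order ≤ 2·1.
h=h₀': d/dx-closure on L₀ ⇒ L.
L = (8 - 64·x + 224·x^2 - 256·x^3 + 256·x^4) + (-6 + 24·x - 88·x^2 + 96·x^3 - 128·x^4)·Dx + (1 - 2·x + 8·x^2 - 8·x^3 + 16·x^4)·Dx^2  (order 2).
h: a_k = 24, 192, 480, 512, 384, 1024, 6656/5, -212992/105, -124928/35, …
ICs: h(0) = 24, h′(0) = 192.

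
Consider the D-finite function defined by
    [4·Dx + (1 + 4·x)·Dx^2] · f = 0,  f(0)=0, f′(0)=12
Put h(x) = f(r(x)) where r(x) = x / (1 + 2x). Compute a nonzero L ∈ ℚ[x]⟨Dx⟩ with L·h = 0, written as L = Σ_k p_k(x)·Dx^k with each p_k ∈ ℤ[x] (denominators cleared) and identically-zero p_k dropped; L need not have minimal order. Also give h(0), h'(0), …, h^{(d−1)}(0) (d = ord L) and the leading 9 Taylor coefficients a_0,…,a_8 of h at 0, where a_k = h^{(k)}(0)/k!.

L = (8 + 24·x)·Dx + (1 + 8·x + 12·x^2)·Dx^2  (order 2).
h: a_k = 0, 12, -48, 208, -960, 23232/5, -23296, 839424/7, -629760, …
ICs: h(0) = 0, h′(0) = 12.

f: a_k = 0, 12, -24, 64, -192, 3072/5, -2048, 49152/7, -24576, …
h₀=f(r): pull back L_f along r ⇒ L₀.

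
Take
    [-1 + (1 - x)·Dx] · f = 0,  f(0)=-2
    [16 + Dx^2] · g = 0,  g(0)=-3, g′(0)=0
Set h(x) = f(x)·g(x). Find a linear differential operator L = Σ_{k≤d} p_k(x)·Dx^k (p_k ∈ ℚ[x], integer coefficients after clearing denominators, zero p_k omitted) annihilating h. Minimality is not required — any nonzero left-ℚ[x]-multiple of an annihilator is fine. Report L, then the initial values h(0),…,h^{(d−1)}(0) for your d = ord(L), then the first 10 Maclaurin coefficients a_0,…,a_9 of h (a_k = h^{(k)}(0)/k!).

f: a_k = -2, -2, -2, -2, -2, -2, -2, -2, -2, -2, …
g: a_k = -3, 0, 24, 0, -32, 0, 256/15, 0, -512/105, 0, …
Sym-product of L_f,L_g gives L₀ (≤ ord 2).
L = (-16 + 16·x) + 2·Dx + (-1 + x)·Dx^2  (order 2).
h: a_k = 6, 6, -42, -42, 22, 22, -182/15, -182/15, -50/21, -50/21, …
ICs: h(0) = 6, h′(0) = 6.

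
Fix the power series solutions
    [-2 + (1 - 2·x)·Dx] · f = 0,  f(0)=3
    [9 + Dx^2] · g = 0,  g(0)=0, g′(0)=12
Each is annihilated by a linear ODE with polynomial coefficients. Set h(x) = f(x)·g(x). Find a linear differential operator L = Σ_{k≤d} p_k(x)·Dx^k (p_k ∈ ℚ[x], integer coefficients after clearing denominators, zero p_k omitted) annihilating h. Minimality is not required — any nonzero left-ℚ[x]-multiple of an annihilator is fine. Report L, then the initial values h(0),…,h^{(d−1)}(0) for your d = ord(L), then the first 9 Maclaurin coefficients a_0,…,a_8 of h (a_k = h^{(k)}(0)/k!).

f: a_k = 3, 6, 12, 24, 48, 96, 192, 384, 768, …
g: a_k = 0, 12, 0, -18, 0, 81/10, 0, -243/140, 0, …
Sym-product of L_f,L_g gives L₀ (≤ ord 2).
L = (-9 + 18·x) + 4·Dx + (-1 + 2·x)·Dx^2  (order 2).
h: a_k = 0, 36, 72, 90, 180, 3843/10, 3843/5, 214479/140, 214479/70, …
ICs: h(0) = 0, h′(0) = 36.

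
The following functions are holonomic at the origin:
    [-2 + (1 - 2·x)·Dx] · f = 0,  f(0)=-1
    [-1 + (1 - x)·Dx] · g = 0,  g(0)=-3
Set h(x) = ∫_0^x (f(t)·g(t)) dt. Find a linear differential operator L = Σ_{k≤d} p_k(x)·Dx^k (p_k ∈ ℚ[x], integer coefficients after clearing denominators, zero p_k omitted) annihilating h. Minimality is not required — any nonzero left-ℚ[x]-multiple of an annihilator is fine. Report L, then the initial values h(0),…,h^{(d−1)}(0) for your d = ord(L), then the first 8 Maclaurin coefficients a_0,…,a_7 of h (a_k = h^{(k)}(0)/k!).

L = (-3 + 4·x)·Dx + (1 - 3·x + 2·x^2)·Dx^2  (order 2).
h: a_k = 0, 3, 9/2, 7, 45/4, 93/5, 63/2, 381/7, …
ICs: h(0) = 0, h′(0) = 3.

f: a_k = -1, -2, -4, -8, -16, -32, -64, -128, …
g: a_k = -3, -3, -3, -3, -3, -3, -3, -3, …
h₀=f·g: eliminate ⇒ L₀, order ≤ 1·1.
Integrate: L := L₀·Dx.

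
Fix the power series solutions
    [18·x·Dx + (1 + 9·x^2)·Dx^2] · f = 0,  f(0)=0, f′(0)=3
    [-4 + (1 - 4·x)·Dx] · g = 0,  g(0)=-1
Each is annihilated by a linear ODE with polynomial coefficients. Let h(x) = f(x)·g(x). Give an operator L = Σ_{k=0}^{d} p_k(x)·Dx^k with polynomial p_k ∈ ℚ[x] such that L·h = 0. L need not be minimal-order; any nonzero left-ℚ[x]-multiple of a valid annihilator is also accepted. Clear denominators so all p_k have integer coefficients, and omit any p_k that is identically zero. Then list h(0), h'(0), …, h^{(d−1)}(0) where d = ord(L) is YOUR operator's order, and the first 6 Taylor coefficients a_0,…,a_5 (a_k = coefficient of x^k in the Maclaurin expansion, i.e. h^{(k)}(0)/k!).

L = 72·x + (8 - 18·x + 144·x^2)·Dx + (-1 + 4·x - 9·x^2 + 36·x^3)·Dx^2  (order 2).
h: a_k = 0, -3, -12, -39, -156, -3363/5, …
ICs: h(0) = 0, h′(0) = -3.

f: a_k = 0, 3, 0, -9, 0, 243/5, …
g: a_k = -1, -4, -16, -64, -256, -1024, …
Product ⇒ symmetric product L₀, ord ≤ 2.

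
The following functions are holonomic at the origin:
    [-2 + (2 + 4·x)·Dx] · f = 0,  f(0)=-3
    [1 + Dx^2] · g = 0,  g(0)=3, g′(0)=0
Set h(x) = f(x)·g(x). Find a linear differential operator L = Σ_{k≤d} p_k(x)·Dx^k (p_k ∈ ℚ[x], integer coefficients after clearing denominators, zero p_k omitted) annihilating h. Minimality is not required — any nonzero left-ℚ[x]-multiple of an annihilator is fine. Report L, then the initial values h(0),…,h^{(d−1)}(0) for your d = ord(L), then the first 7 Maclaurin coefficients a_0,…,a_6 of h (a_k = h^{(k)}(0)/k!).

L = (4 + 4·x + 4·x^2) + (-2 - 4·x)·Dx + (1 + 4·x + 4·x^2)·Dx^2  (order 2).
h: a_k = -9, -9, 9, 0, 3, -6, 46/5, …
ICs: h(0) = -9, h′(0) = -9.

f: a_k = -3, -3, 3/2, -3/2, 15/8, -21/8, 63/16, …
g: a_k = 3, 0, -3/2, 0, 1/8, 0, -1/240, …
Product ⇒ symmetric product L₀, ord ≤ 2.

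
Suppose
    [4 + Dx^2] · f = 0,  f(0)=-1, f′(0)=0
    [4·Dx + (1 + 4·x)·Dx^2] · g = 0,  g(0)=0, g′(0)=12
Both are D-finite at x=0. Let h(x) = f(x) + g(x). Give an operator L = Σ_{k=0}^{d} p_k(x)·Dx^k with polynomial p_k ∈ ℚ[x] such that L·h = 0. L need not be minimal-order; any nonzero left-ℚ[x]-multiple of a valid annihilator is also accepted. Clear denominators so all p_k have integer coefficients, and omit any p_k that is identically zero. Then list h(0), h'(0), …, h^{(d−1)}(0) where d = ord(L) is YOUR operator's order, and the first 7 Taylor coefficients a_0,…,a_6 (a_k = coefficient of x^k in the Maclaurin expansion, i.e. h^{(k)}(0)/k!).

L = (400 + 128·x + 256·x^2)·Dx + (36 + 176·x + 192·x^2 + 256·x^3)·Dx^2 + (100 + 32·x + 64·x^2)·Dx^3 + (9 + 44·x + 48·x^2 + 64·x^3)·Dx^4  (order 4).
h: a_k = -1, 12, -22, 64, -578/3, 3072/5, -92156/45, …
ICs: h(0) = -1, h′(0) = 12, h′′(0) = -44, h′′′(0) = 384.

f: a_k = -1, 0, 2, 0, -2/3, 0, 4/45, …
g: a_k = 0, 12, -24, 64, -192, 3072/5, -2048, …
h₀=f+g: left-lcm gives L₀, ord ≤ 4.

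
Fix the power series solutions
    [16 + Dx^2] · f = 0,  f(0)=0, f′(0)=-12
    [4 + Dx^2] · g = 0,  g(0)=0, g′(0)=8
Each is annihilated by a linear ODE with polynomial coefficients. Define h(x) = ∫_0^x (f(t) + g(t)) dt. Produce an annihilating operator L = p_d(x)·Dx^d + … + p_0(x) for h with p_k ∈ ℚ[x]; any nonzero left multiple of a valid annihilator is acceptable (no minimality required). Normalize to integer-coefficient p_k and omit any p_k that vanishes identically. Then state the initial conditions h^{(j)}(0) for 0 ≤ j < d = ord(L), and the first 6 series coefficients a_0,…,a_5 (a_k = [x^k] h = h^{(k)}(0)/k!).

L = 64·Dx + 20·Dx^3 + Dx^5  (order 5).
h: a_k = 0, 0, -2, 0, 20/3, 0, …
ICs: h(0) = 0, h′(0) = 0, h′′(0) = -4, h′′′(0) = 0, h′′′′(0) = 160.

f: a_k = 0, -12, 0, 32, 0, -128/5, …
g: a_k = 0, 8, 0, -16/3, 0, 16/15, …
f+g: L₀ = lclm(L_f,L_g), ord ≤ 2+2.
h=∫₀ˣh₀: take L = L₀·Dx.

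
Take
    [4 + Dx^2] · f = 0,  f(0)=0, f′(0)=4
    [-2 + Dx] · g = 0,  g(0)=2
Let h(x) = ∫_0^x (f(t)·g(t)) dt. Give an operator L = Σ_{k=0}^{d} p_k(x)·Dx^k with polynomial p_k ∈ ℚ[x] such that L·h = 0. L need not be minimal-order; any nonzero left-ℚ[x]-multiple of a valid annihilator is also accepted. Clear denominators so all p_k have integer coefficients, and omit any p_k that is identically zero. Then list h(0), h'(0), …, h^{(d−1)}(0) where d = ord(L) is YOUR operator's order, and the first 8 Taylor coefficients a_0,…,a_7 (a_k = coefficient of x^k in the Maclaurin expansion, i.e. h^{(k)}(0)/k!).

f: a_k = 0, 4, 0, -8/3, 0, 8/15, 0, -16/315, …
g: a_k = 2, 4, 4, 8/3, 4/3, 8/15, 8/45, 16/315, …
Product ⇒ symmetric product L₀, ord ≤ 2.
h=∫₀ˣh₀: take L = L₀·Dx.
L = 8·Dx - 4·Dx^2 + Dx^3  (order 3).
h: a_k = 0, 0, 4, 16/3, 8/3, 0, -32/45, -128/315, …
ICs: h(0) = 0, h′(0) = 0, h′′(0) = 8.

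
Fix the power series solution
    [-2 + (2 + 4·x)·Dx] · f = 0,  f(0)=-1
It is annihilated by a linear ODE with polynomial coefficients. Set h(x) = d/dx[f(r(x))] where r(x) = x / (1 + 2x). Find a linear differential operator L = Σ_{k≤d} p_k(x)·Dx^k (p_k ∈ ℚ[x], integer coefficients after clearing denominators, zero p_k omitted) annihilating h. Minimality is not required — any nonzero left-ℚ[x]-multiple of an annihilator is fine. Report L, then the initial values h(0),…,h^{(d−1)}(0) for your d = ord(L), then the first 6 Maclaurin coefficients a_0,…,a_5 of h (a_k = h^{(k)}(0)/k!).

f: a_k = -1, -1, 1/2, -1/2, 5/8, -7/8, …
Change of var in L_f (x↦r) gives L₀.
Derive L from L₀ (diff closure).
L = (-5 - 16·x) + (-1 - 6·x - 8·x^2)·Dx  (order 1).
h: a_k = -1, 5, -39/2, 141/2, -1995/8, 7059/8, …
ICs: h(0) = -1.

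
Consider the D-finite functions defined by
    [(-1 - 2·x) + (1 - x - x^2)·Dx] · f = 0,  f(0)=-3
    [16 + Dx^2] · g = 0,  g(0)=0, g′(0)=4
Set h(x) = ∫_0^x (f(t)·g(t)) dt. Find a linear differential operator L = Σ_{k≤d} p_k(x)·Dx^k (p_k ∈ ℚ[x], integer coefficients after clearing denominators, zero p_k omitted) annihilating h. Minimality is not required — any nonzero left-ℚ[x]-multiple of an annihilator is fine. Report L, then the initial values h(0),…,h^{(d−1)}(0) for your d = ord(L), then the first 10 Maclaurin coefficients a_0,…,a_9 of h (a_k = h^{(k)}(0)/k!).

L = (-14 + 16·x + 16·x^2)·Dx + (2 + 4·x)·Dx^2 + (-1 + x + x^2)·Dx^3  (order 3).
h: a_k = 0, 0, -6, -4, 2, -4/5, -18/5, -128/35, -983/210, -1324/189, …
ICs: h(0) = 0, h′(0) = 0, h′′(0) = -12.

f: a_k = -3, -3, -6, -9, -15, -24, -39, -63, -102, -165, …
g: a_k = 0, 4, 0, -32/3, 0, 128/15, 0, -1024/315, 0, 2048/2835, …
Product ⇒ symmetric product L₀, ord ≤ 2.
Integrate: L := L₀·Dx.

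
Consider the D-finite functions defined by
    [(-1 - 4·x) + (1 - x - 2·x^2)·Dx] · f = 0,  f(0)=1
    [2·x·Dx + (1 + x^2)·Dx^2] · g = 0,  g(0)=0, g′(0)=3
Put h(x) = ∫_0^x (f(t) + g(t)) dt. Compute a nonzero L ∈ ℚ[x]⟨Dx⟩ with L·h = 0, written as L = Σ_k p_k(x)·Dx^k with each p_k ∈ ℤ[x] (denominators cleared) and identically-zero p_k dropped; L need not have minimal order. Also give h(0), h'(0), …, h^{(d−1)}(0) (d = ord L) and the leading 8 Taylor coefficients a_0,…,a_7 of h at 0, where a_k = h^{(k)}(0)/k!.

f: a_k = 1, 1, 3, 5, 11, 21, 43, 85, …
g: a_k = 0, 3, 0, -1, 0, 3/5, 0, -3/7, …
Sum ⇒ L₀ = lclm(L_f,L_g) in ℚ(x)⟨Dx⟩.
h=∫h₀ ⇒ L = L₀·Dx.
L = (-6 + 24·x + 162·x^2 + 240·x^3 + 384·x^4 + 48·x^6)·Dx^2 + (16 + 74·x + 88·x^2 + 226·x^3 + 212·x^4 + 304·x^5 + 12·x^6 + 48·x^7)·Dx^3 + (-3 - 4·x - 8·x^2 + 28·x^3 + 27·x^4 + 36·x^5 + 40·x^6 + 4·x^7 + 8·x^8)·Dx^4  (order 4).
h: a_k = 0, 1, 2, 1, 1, 11/5, 18/5, 43/7, …
ICs: h(0) = 0, h′(0) = 1, h′′(0) = 4, h′′′(0) = 6.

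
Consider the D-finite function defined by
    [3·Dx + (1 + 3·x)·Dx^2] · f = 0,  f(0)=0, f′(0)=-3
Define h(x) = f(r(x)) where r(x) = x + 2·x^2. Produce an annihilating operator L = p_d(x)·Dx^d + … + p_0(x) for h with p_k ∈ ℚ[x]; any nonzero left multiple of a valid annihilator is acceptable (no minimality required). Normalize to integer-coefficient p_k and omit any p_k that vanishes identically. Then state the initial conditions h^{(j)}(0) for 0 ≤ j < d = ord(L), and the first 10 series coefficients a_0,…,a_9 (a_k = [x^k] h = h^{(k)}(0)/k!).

f: a_k = 0, -3, 9/2, -9, 81/4, -243/5, 243/2, -2187/7, 6561/8, -2187, …
h₀=f(r): pull back L_f along r ⇒ L₀.
L = (-1 + 12·x + 24·x^2)·Dx + (1 + 7·x + 18·x^2 + 24·x^3)·Dx^2  (order 2).
h: a_k = 0, -3, -3/2, 9, -63/4, 27/5, 99/2, -1053/7, 1377/8, 243, …
ICs: h(0) = 0, h′(0) = -3.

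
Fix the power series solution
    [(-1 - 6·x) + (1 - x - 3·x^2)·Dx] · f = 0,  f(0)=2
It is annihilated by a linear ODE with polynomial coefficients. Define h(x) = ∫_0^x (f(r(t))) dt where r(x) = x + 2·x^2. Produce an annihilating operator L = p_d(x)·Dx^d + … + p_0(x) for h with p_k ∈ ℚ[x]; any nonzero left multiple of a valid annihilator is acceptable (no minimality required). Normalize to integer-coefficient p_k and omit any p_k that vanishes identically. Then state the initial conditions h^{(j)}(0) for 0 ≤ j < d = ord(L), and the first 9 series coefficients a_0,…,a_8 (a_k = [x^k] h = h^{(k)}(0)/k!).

L = (1 + 10·x + 36·x^2 + 48·x^3)·Dx + (-1 + x + 5·x^2 + 12·x^3 + 12·x^4)·Dx^2  (order 2).
h: a_k = 0, 2, 1, 4, 23/2, 154/5, 92, 2018/7, 3589/4, …
ICs: h(0) = 0, h′(0) = 2.

f: a_k = 2, 2, 8, 14, 38, 80, 194, 434, 1016, …
f∘r: x↦r, Dx↦Dx/r' in L_f ⇒ L₀.
h=∫₀ˣh₀: take L = L₀·Dx.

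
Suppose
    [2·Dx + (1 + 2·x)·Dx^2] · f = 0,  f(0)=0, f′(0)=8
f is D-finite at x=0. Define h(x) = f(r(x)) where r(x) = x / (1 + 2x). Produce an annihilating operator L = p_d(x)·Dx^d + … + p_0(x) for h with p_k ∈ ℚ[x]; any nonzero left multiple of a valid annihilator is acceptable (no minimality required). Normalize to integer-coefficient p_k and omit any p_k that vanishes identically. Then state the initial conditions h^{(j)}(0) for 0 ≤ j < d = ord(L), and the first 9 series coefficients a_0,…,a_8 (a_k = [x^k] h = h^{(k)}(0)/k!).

f: a_k = 0, 8, -8, 32/3, -16, 128/5, -128/3, 512/7, -128, …
f∘r: x↦r, Dx↦Dx/r' in L_f ⇒ L₀.
L = (6 + 16·x)·Dx + (1 + 6·x + 8·x^2)·Dx^2  (order 2).
h: a_k = 0, 8, -24, 224/3, -240, 3968/5, -2688, 65024/7, -32640, …
ICs: h(0) = 0, h′(0) = 8.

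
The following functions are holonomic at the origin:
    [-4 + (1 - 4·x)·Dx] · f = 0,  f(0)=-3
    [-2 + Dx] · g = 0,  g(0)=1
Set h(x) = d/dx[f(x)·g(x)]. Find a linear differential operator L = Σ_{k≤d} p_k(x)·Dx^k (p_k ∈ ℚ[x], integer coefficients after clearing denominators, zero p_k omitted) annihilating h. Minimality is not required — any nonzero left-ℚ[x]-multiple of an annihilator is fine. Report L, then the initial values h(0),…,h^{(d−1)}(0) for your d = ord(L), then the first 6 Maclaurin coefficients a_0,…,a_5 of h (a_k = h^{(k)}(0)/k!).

f: a_k = -3, -12, -48, -192, -768, -3072, …
g: a_k = 1, 2, 2, 4/3, 2/3, 4/15, …
L₀ := L_f ⊗_s L_g (sym. prod.), ord ≤ 1.
Differentiate: ansatz ord ≤ ord L₀ ⇒ L.
L = (26 - 48·x + 32·x^2) + (-3 + 16·x - 16·x^2)·Dx  (order 1).
h: a_k = -18, -156, -948, -5064, -25324, -607784/5, …
ICs: h(0) = -18.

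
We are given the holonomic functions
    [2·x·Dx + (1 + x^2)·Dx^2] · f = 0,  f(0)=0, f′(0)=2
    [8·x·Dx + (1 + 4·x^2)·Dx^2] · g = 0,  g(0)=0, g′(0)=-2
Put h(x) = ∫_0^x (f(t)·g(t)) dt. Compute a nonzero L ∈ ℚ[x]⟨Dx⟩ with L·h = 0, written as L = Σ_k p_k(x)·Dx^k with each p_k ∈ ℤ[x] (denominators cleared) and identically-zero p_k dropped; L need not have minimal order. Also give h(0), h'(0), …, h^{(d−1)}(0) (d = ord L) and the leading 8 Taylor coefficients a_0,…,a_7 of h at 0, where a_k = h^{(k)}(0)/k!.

f: a_k = 0, 2, 0, -2/3, 0, 2/5, 0, -2/7, …
g: a_k = 0, -2, 0, 8/3, 0, -32/5, 0, 128/7, …
Sym-product of L_f,L_g gives L₀ (≤ ord 4).
Integrate: L := L₀·Dx.
L = (-96·x - 800·x^3 - 1024·x^5 + 640·x^7 + 1536·x^9)·Dx^2 + (-20 - 412·x^2 - 1440·x^4 - 896·x^6 + 2240·x^8 + 2304·x^10)·Dx^3 + (-40·x - 280·x^3 - 480·x^5 + 272·x^7 + 1280·x^9 + 768·x^11)·Dx^4 + (-1 - 10·x^2 - 29·x^4 + 116·x^8 + 160·x^10 + 64·x^12)·Dx^5  (order 5).
h: a_k = 0, 0, 0, -4/3, 0, 4/3, 0, -692/315, …
ICs: h(0) = 0, h′(0) = 0, h′′(0) = 0, h′′′(0) = -8, h′′′′(0) = 0.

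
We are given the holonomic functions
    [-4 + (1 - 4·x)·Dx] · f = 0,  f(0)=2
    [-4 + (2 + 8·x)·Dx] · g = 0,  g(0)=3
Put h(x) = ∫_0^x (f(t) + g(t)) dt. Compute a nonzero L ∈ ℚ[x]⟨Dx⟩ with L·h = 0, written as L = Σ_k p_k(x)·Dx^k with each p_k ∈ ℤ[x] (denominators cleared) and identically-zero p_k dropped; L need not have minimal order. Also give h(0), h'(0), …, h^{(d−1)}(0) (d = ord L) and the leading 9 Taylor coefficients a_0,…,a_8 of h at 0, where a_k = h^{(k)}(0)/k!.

f: a_k = 2, 8, 32, 128, 512, 2048, 8192, 32768, 131072, …
g: a_k = 3, 6, -6, 12, -30, 84, -252, 792, -2574, …
Weyl lclm of L_f,L_g ⇒ L₀ (ord ≤ 2).
h=∫h₀ ⇒ L = L₀·Dx.
L = (-40 - 96·x)·Dx + (18 + 112·x + 288·x^2)·Dx^2 + (-1 - 12·x + 16·x^2 + 192·x^3)·Dx^3  (order 3).
h: a_k = 0, 5, 7, 26/3, 35, 482/5, 1066/3, 7940/7, 4195, …
ICs: h(0) = 0, h′(0) = 5, h′′(0) = 14.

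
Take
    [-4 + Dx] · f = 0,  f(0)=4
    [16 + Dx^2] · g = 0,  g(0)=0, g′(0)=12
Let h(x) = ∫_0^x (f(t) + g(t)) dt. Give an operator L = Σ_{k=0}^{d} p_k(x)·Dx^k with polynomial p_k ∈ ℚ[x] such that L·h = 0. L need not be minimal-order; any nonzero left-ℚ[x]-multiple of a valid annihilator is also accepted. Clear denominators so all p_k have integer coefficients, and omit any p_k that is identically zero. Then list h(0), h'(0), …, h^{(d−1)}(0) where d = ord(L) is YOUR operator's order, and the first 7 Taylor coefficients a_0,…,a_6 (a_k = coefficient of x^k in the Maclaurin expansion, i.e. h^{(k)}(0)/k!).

L = -64·Dx + 16·Dx^2 - 4·Dx^3 + Dx^4  (order 4).
h: a_k = 0, 4, 14, 32/3, 8/3, 128/15, 448/45, …
ICs: h(0) = 0, h′(0) = 4, h′′(0) = 28, h′′′(0) = 64.

f: a_k = 4, 16, 32, 128/3, 128/3, 512/15, 1024/45, …
g: a_k = 0, 12, 0, -32, 0, 128/5, 0, …
h₀=f+g: left-lcm gives L₀, ord ≤ 3.
Integrate: L := L₀·Dx.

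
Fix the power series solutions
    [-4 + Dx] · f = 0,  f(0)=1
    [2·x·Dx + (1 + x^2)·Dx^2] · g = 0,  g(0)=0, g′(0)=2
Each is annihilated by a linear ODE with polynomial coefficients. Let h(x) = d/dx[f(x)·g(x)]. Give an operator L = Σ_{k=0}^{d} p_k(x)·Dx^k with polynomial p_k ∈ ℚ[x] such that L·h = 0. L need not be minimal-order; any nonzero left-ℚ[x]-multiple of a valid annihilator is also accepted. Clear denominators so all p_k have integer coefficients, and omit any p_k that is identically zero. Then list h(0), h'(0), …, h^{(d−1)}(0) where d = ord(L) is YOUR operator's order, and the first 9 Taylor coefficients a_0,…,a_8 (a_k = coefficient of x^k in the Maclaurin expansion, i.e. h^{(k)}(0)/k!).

L = (28 - 32·x + 76·x^2 - 32·x^3 + 32·x^4) + (-15 + 12·x - 35·x^2 + 12·x^3 - 16·x^4)·Dx + (2 - x + 4·x^2 - x^3 + 2·x^4)·Dx^2  (order 2).
h: a_k = 2, 16, 46, 224/3, 82, 208/3, 754/15, 1984/63, 314/21, …
ICs: h(0) = 2, h′(0) = 16.

f: a_k = 1, 4, 8, 32/3, 32/3, 128/15, 256/45, 1024/315, 512/315, …
g: a_k = 0, 2, 0, -2/3, 0, 2/5, 0, -2/7, 0, …
L₀ := L_f ⊗_s L_g (sym. prod.), ord ≤ 2.
Differentiate: ansatz ord ≤ ord L₀ ⇒ L.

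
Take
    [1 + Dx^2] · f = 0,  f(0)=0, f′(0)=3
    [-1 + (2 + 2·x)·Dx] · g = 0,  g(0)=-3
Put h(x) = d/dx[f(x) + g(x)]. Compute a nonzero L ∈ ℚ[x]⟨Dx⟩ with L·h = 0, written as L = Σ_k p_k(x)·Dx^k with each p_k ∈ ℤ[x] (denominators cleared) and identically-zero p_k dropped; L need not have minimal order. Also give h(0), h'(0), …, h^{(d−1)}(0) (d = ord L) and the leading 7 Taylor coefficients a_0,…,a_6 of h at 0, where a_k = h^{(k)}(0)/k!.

f: a_k = 0, 3, 0, -1/2, 0, 1/40, 0, …
g: a_k = -3, -3/2, 3/8, -3/16, 15/128, -21/256, 63/1024, …
Sum ⇒ L₀ = lclm(L_f,L_g) in ℚ(x)⟨Dx⟩.
Differentiate: ansatz ord ≤ ord L₀ ⇒ L.
L = (-19 - 8·x - 4·x^2) + (-14 - 30·x - 24·x^2 - 8·x^3)·Dx + (-19 - 8·x - 4·x^2)·Dx^2 + (-14 - 30·x - 24·x^2 - 8·x^3)·Dx^3  (order 3).
h: a_k = 3/2, 3/4, -33/16, 15/32, -73/256, 189/512, -10523/30720, …
ICs: h(0) = 3/2, h′(0) = 3/4, h′′(0) = -33/8.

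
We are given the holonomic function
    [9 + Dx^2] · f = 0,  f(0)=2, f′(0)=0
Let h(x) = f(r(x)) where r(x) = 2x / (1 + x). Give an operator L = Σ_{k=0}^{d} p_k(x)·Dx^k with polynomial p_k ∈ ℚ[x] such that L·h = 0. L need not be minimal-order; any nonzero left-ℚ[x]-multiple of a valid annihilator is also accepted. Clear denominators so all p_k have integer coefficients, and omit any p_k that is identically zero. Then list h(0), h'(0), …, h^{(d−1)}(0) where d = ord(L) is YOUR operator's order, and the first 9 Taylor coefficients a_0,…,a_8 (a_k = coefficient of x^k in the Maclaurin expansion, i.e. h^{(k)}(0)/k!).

L = 36 + (2 + 6·x + 6·x^2 + 2·x^3)·Dx + (1 + 4·x + 6·x^2 + 4·x^3 + x^4)·Dx^2  (order 2).
h: a_k = 2, 0, -36, 72, 0, -288, 3852/5, -5832/5, 6228/7, …
ICs: h(0) = 2, h′(0) = 0.

f: a_k = 2, 0, -9, 0, 27/4, 0, -81/40, 0, 729/2240, …
h₀=f(r): pull back L_f along r ⇒ L₀.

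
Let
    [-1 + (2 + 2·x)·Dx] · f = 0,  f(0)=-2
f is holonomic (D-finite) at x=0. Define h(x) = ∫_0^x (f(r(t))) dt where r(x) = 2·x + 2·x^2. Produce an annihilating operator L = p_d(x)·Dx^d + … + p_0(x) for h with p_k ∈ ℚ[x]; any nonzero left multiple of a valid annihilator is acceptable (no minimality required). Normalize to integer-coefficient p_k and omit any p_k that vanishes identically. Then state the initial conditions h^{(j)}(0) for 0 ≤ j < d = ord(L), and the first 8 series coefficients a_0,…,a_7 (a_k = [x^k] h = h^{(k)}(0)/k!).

f: a_k = -2, -1, 1/4, -1/8, 5/64, -7/128, 21/512, -33/1024, …
Substitute x→r, Dx→(1/r')Dx; clear ⇒ L₀.
h=∫₀ˣh₀: take L = L₀·Dx.
L = (-1 - 2·x)·Dx + (1 + 2·x + 2·x^2)·Dx^2  (order 2).
h: a_k = 0, -2, -1, -1/3, 1/4, -3/20, 1/24, 3/56, …
ICs: h(0) = 0, h′(0) = -2.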